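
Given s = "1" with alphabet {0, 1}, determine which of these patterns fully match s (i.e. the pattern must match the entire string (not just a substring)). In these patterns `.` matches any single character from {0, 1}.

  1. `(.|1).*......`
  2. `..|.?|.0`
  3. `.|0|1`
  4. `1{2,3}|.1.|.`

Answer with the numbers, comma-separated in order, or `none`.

2, 3, 4

1 → no match
2 → match
3 → match
4 → match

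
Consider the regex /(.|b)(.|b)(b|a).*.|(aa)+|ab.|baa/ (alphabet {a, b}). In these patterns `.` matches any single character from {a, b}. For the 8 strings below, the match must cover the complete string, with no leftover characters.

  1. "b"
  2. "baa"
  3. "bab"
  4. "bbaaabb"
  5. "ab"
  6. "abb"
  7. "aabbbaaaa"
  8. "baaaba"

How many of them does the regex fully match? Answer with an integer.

1. "b" → no match
2. "baa" → match
3. "bab" → no match
4. "bbaaabb" → match
5. "ab" → no match
6. "abb" → match
7. "aabbbaaaa" → match
8. "baaaba" → match
Total matched: 5

5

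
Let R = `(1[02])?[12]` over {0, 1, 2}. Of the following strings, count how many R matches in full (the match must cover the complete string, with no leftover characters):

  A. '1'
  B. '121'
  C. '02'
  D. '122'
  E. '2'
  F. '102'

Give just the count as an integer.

5

A → match
B → match
C → no match
D → match
E → match
F → match
Total matched: 5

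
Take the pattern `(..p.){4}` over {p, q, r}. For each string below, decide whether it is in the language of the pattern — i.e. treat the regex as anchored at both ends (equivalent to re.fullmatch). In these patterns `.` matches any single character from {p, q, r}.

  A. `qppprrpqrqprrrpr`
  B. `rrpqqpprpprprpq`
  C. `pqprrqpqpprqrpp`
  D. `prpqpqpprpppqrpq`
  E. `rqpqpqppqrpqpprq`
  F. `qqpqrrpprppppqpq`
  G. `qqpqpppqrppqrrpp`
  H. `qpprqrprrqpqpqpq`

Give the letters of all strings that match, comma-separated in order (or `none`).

A → match
B → no match
C → no match
D → match
E → no match
F → match
G → match
H → match

A, D, F, G, H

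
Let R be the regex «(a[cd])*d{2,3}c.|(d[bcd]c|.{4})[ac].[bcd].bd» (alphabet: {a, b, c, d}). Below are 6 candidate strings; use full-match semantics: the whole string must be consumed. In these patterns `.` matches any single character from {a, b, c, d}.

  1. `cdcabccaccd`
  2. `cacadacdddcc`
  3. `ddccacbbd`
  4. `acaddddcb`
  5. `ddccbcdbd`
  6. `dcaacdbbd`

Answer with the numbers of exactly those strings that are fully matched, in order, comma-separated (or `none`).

3, 4, 5

1. `cdcabccaccd` → no match
2. `cacadacdddcc` → no match
3. `ddccacbbd` → match
4. `acaddddcb` → match
5. `ddccbcdbd` → match
6. `dcaacdbbd` → no match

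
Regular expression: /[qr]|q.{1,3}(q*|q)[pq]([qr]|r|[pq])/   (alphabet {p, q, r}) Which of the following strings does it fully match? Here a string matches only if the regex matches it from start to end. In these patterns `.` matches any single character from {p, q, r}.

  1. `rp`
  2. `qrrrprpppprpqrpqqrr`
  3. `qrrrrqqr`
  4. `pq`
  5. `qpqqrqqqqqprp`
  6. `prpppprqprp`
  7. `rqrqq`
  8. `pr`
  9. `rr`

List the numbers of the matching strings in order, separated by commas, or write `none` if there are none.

1 → no match
2 → no match
3 → no match
4 → no match
5 → no match
6 → no match
7 → no match
8 → no match
9 → no match

none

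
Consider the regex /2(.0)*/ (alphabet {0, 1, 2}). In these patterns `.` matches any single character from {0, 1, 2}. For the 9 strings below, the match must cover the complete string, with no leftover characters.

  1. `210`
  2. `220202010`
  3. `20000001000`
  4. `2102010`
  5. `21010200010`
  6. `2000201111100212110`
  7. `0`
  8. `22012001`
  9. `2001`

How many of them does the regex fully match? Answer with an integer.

1 → match
2 → match
3 → match
4 → match
5 → match
6 → no match
7 → no match — must start with `2`
8 → no match
9 → no match
Total matched: 5

5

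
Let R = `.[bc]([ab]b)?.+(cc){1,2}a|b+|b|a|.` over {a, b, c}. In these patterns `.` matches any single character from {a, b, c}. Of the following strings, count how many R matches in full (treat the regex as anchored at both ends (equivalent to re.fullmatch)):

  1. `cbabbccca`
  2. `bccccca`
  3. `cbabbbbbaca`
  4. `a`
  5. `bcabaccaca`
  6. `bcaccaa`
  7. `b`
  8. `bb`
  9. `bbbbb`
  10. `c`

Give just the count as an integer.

7

1. `cbabbccca` → match
2. `bccccca` → match
3. `cbabbbbbaca` → no match
4. `a` → match
5. `bcabaccaca` → no match
6. `bcaccaa` → no match
7. `b` → match
8. `bb` → match
9. `bbbbb` → match
10. `c` → match
Total matched: 7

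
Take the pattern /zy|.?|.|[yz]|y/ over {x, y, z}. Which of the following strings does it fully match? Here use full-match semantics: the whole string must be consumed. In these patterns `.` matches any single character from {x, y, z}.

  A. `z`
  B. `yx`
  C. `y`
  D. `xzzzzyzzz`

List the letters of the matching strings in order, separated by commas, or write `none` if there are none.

A, C

A → match
B → no match
C → match
D → no match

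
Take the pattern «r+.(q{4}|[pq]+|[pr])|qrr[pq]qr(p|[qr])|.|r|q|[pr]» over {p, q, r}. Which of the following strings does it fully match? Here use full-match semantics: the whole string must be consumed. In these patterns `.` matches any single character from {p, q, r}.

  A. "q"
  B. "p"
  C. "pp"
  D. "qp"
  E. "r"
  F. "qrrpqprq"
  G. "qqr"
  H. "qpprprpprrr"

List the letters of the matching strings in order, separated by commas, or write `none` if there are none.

A, B, E

A → match
B → match
C → no match
D → no match
E → match
F → no match
G → no match
H → no match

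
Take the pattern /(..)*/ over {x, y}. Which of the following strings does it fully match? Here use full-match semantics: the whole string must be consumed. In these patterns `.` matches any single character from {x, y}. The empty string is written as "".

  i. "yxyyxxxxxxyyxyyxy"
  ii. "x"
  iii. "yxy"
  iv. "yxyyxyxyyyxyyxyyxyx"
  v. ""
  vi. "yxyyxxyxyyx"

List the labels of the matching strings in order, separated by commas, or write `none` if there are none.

i → no match
ii → no match
iii → no match
iv → no match
v → match
vi → no match

v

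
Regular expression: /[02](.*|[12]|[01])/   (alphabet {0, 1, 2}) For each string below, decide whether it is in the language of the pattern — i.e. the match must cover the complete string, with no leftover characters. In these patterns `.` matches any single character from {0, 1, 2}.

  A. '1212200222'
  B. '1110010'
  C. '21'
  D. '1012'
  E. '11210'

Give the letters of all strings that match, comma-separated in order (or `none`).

A → no match
B → no match
C → match
D → no match
E → no match

C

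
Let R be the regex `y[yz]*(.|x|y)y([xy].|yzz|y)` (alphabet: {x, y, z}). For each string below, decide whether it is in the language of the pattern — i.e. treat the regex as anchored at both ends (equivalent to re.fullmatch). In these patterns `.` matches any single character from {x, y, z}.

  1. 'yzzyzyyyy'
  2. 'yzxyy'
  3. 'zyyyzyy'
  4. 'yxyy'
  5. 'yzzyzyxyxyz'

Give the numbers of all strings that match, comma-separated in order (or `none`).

1, 2, 4

1. 'yzzyzyyyy' → match
2. 'yzxyy' → match
3. 'zyyyzyy' → no match — must start with 'y'
4. 'yxyy' → match
5. 'yzzyzyxyxyz' → no match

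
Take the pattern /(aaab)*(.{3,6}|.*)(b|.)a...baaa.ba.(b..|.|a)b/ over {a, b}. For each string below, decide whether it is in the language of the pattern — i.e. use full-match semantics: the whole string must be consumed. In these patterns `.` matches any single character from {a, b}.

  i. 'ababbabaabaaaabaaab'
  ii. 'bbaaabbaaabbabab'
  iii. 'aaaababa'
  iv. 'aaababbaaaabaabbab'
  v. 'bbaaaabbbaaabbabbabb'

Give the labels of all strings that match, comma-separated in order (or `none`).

i → match
ii → match
iii → no match — must end with 'b'
iv → match
v → match

i, ii, iv, v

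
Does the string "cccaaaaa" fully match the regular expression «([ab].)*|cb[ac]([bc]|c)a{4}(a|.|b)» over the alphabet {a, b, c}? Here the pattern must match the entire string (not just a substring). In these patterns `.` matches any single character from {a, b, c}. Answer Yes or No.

No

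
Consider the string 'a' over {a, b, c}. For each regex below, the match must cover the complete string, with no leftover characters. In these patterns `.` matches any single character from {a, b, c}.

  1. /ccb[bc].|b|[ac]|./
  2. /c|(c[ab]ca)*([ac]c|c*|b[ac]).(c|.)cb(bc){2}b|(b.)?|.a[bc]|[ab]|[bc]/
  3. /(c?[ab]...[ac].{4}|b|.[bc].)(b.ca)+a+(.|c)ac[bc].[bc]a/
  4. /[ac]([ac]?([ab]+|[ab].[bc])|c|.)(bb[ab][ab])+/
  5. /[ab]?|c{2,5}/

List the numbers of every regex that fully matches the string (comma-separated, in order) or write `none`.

1, 2, 5

1 → match
2 → match
3 → no match
4 → no match
5 → match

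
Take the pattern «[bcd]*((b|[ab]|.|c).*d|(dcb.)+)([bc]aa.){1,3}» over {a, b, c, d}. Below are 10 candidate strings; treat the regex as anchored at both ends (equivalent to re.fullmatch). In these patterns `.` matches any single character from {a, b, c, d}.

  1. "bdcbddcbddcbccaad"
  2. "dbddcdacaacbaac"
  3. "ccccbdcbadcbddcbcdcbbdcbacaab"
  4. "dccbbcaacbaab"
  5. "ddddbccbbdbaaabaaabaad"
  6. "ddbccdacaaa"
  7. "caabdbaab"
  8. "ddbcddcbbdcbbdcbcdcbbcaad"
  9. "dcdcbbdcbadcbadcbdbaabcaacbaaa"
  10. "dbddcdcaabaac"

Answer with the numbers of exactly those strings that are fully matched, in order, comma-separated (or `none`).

1, 3, 5, 7, 8, 9

1 → match
2 → no match
3 → match
4 → no match
5 → match
6 → no match
7 → match
8 → match
9 → match
10 → no match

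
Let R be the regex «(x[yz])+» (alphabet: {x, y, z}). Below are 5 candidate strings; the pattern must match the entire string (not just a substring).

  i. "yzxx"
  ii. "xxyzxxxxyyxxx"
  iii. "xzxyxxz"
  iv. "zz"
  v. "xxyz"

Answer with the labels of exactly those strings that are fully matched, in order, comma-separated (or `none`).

i → no match — must start with "x"
ii → no match
iii → no match
iv → no match — must start with "x"
v → no match

none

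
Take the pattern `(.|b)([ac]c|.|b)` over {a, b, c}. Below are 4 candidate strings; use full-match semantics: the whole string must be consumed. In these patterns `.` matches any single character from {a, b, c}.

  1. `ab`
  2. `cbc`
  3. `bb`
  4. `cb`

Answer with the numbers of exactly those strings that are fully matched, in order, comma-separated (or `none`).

1. `ab` → match
2. `cbc` → no match
3. `bb` → match
4. `cb` → match

1, 3, 4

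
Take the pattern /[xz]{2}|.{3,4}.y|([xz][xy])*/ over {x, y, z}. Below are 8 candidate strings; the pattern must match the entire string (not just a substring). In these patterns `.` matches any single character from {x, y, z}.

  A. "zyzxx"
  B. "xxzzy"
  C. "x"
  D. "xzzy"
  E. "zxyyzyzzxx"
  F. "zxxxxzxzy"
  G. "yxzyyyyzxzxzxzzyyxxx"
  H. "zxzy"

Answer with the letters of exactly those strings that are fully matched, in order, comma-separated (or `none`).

B, H

A. "zyzxx" → no match
B. "xxzzy" → match
C. "x" → no match
D. "xzzy" → no match
E. "zxyyzyzzxx" → no match
F. "zxxxxzxzy" → no match
G → no match
H. "zxzy" → match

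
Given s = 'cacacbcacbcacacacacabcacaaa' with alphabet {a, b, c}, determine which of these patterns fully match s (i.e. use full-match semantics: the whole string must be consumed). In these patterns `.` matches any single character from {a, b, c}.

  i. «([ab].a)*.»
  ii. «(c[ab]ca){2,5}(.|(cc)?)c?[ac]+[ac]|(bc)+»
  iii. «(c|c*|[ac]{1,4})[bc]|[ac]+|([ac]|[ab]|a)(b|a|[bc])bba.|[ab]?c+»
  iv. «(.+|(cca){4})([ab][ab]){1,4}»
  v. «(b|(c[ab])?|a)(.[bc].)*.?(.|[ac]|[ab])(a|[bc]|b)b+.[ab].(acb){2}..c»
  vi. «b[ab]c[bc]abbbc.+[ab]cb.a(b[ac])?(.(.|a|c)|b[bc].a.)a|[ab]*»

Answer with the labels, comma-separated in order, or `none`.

ii, iv

i → no match
ii → match
iii → no match
iv → match
v → no match — must end with 'c'
vi → no match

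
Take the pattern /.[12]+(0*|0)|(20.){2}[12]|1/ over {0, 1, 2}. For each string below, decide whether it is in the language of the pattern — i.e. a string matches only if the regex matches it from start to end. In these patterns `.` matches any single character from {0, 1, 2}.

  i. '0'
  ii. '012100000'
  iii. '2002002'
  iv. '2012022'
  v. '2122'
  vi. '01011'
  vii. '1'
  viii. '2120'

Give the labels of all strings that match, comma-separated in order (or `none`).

i. '0' → no match
ii. '012100000' → match
iii. '2002002' → match
iv. '2012022' → match
v. '2122' → match
vi. '01011' → no match
vii. '1' → match
viii. '2120' → match

ii, iii, iv, v, vii, viii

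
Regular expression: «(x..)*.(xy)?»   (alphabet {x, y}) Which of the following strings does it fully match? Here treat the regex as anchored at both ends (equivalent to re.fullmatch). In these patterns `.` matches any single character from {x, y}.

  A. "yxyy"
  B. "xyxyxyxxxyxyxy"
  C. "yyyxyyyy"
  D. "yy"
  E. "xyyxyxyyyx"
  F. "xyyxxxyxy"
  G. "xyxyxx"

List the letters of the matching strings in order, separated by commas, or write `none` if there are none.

A → no match
B → no match
C → no match
D → no match
E → no match
F → match
G → no match

F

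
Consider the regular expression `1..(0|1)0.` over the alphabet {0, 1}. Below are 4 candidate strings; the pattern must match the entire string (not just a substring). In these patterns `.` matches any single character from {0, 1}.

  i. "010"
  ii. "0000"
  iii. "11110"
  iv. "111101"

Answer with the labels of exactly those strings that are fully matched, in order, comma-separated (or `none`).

iv

i → no match — must start with "1"
ii → no match — must start with "1"
iii → no match
iv → match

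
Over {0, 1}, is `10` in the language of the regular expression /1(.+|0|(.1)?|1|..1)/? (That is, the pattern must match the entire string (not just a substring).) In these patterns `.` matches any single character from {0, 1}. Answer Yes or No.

Yes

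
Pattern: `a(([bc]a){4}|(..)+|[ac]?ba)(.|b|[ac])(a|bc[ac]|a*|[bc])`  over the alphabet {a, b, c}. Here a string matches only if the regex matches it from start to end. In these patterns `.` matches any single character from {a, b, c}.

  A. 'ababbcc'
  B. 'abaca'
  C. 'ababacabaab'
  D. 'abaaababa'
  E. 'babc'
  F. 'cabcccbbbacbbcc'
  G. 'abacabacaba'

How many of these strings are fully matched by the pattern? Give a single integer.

A → match
B → match
C → match
D → match
E → no match — must start with 'a'
F → no match — must start with 'a'
G → match
Total matched: 5

5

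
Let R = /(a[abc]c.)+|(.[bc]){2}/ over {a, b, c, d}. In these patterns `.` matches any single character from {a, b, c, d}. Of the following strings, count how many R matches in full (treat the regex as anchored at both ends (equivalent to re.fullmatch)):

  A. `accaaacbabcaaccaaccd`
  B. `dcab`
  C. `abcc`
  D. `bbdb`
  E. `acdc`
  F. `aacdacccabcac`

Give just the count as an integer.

5

A → match
B → match
C → match
D → match
E → match
F → no match
Total matched: 5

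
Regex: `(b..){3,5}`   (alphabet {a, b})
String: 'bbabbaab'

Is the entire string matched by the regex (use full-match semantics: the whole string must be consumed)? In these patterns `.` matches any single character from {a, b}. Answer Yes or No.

No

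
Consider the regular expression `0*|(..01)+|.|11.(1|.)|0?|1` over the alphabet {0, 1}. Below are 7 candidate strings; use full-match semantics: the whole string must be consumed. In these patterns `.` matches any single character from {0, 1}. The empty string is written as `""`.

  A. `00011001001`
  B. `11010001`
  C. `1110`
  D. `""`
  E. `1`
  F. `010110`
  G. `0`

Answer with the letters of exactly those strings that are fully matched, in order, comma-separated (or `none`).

B, C, D, E, G

A. `00011001001` → no match
B. `11010001` → match
C. `1110` → match
D. `""` → match
E. `1` → match
F. `010110` → no match
G. `0` → match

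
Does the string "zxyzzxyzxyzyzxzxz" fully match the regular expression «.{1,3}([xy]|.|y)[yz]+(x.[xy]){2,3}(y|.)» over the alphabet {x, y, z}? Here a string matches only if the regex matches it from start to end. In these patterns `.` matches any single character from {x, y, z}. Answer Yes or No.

No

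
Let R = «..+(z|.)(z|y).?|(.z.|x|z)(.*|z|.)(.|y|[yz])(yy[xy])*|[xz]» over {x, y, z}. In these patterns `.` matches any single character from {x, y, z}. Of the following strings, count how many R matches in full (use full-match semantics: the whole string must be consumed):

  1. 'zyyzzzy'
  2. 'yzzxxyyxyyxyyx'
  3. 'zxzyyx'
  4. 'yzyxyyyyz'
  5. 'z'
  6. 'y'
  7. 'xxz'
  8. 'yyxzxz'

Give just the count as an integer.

7

1 → match
2 → match
3 → match
4 → match
5 → match
6 → no match
7 → match
8 → match
Total matched: 7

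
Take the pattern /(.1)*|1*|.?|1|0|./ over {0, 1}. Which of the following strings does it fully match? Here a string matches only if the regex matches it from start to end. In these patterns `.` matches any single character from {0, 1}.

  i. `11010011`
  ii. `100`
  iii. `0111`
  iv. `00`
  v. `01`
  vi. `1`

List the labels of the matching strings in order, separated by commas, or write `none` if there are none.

iii, v, vi

i. `11010011` → no match
ii. `100` → no match
iii. `0111` → match
iv. `00` → no match
v. `01` → match
vi. `1` → match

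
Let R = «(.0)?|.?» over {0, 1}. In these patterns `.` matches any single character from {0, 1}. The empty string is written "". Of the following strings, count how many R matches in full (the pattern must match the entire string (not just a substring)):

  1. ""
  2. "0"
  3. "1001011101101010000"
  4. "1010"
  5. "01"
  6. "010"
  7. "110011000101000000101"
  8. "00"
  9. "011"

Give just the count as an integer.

3

1 → match
2 → match
3 → no match
4 → no match
5 → no match
6 → no match
7 → no match
8 → match
9 → no match
Total matched: 3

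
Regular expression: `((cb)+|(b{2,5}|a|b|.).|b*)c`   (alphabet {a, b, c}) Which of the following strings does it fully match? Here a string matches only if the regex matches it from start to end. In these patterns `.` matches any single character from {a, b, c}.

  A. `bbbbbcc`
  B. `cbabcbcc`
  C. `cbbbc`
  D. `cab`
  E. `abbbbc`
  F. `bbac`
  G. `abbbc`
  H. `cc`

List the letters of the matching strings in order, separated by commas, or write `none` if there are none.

A, F

A. `bbbbbcc` → match
B. `cbabcbcc` → no match
C. `cbbbc` → no match
D. `cab` → no match — must end with `c`
E. `abbbbc` → no match
F. `bbac` → match
G. `abbbc` → no match
H. `cc` → no match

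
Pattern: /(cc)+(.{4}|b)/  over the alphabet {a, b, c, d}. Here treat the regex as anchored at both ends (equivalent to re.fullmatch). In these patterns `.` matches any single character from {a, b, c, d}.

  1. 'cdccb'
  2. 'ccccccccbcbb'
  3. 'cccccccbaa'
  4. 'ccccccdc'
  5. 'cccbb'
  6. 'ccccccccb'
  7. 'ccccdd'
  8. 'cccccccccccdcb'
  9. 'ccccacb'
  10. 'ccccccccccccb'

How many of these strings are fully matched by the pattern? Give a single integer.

7

1. 'cdccb' → no match — must start with 'cc'
2. 'ccccccccbcbb' → match
3. 'cccccccbaa' → match
4. 'ccccccdc' → match
5. 'cccbb' → no match
6. 'ccccccccb' → match
7. 'ccccdd' → match
8 → match
9. 'ccccacb' → no match
10 → match
Total matched: 7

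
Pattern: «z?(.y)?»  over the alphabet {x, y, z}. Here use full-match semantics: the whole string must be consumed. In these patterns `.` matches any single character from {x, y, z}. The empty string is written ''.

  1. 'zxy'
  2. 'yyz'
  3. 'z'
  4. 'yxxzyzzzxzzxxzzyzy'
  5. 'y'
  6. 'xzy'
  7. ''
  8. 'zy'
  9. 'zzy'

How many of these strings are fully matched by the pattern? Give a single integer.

5

1 → match
2 → no match
3 → match
4 → no match
5 → no match
6 → no match
7 → match
8 → match
9 → match
Total matched: 5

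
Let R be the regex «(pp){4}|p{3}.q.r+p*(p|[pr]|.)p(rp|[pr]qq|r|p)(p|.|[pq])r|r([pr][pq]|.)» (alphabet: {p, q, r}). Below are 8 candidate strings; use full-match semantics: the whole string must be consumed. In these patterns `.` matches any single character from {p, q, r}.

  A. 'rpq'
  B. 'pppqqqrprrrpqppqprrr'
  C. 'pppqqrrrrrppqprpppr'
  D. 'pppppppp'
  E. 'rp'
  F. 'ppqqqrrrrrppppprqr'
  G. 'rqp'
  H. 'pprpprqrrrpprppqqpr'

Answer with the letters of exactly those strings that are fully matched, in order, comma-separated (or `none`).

A, D, E

A → match
B → no match
C → no match
D → match
E → match
F → no match
G → no match
H → no match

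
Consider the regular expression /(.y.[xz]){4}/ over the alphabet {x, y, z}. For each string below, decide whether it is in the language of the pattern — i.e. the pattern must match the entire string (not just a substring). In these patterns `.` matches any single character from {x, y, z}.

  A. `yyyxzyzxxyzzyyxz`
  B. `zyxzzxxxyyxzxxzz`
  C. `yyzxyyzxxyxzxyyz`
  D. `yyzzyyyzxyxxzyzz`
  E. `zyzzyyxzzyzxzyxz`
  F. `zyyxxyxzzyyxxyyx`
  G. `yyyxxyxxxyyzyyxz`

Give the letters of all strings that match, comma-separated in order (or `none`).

A, C, D, E, F, G

A → match
B → no match
C → match
D → match
E → match
F → match
G → match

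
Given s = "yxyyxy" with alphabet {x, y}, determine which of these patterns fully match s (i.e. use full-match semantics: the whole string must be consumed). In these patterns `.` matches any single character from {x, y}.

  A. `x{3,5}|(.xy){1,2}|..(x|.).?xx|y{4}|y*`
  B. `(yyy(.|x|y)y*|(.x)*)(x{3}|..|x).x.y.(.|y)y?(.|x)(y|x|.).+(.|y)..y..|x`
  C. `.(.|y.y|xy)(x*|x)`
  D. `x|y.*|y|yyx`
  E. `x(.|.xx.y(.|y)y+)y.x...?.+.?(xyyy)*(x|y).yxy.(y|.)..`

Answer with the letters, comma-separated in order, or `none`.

A, D

A → match
B → no match
C → no match
D → match
E → no match — must start with "x"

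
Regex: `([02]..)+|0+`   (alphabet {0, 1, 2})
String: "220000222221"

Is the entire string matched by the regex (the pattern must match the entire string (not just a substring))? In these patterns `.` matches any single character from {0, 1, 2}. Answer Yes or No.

Yes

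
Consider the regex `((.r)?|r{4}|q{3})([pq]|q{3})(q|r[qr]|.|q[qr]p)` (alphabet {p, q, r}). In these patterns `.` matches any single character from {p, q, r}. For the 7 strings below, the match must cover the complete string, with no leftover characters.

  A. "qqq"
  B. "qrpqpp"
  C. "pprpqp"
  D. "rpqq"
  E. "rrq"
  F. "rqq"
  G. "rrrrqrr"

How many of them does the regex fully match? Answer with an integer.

1

A → no match
B → no match
C → no match
D → no match
E → no match
F → no match
G → match
Total matched: 1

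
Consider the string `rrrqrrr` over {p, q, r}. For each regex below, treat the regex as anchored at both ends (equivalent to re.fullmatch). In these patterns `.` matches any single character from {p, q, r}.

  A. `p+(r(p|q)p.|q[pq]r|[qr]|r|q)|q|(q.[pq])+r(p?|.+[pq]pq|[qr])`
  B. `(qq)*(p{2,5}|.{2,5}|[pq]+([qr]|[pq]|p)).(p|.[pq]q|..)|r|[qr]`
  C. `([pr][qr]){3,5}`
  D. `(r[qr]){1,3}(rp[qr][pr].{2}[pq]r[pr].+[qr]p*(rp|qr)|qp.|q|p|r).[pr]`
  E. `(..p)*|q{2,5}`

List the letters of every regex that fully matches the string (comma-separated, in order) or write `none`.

A → no match
B → match
C → no match
D → match
E → no match

B, D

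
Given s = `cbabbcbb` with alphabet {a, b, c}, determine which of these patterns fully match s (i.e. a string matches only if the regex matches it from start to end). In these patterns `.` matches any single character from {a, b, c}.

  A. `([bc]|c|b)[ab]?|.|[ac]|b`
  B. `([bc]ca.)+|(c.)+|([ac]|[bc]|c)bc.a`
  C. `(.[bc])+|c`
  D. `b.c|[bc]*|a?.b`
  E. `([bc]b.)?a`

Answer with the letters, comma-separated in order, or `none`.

C

A → no match
B → no match
C → match
D → no match
E → no match — must end with `a`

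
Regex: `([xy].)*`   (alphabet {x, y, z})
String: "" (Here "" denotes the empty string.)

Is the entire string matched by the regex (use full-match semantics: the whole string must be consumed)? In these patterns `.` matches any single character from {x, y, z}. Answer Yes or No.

Yes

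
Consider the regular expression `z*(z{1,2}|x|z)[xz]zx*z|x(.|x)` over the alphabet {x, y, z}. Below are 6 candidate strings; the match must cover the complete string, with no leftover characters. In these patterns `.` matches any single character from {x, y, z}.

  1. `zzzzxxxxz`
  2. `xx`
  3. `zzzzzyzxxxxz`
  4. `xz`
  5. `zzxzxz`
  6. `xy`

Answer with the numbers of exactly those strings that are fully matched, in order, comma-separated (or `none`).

1. `zzzzxxxxz` → match
2. `xx` → match
3. `zzzzzyzxxxxz` → no match
4. `xz` → match
5. `zzxzxz` → match
6. `xy` → match

1, 2, 4, 5, 6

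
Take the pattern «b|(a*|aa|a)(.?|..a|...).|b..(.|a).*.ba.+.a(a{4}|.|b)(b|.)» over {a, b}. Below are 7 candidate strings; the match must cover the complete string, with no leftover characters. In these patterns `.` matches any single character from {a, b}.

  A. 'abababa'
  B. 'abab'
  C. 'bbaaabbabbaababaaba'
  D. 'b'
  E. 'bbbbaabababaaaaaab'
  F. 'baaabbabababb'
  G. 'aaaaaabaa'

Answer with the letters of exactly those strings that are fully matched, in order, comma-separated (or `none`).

B, C, D, E, F, G

A → no match
B → match
C → match
D → match
E → match
F → match
G → match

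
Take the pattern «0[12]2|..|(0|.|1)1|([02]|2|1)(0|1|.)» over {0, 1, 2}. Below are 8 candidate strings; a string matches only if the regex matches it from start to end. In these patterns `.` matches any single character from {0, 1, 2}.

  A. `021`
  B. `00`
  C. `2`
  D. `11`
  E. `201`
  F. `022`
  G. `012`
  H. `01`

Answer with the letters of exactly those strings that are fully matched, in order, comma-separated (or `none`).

A. `021` → no match
B. `00` → match
C. `2` → no match
D. `11` → match
E. `201` → no match
F. `022` → match
G. `012` → match
H. `01` → match

B, D, F, G, H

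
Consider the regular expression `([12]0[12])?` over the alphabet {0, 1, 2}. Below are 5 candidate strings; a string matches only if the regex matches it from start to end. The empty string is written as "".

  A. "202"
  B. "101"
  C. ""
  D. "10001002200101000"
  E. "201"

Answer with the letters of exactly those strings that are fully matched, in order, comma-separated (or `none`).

A → match
B → match
C → match
D → no match
E → match

A, B, C, E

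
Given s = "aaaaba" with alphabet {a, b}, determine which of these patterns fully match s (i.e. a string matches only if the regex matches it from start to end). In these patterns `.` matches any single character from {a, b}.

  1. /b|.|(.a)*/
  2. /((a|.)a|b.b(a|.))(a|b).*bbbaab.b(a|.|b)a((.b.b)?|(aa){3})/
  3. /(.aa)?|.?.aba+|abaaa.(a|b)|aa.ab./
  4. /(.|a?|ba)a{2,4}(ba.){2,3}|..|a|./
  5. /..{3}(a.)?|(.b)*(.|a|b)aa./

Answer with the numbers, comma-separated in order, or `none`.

1 → match
2 → no match
3 → match
4 → no match
5 → no match

1, 3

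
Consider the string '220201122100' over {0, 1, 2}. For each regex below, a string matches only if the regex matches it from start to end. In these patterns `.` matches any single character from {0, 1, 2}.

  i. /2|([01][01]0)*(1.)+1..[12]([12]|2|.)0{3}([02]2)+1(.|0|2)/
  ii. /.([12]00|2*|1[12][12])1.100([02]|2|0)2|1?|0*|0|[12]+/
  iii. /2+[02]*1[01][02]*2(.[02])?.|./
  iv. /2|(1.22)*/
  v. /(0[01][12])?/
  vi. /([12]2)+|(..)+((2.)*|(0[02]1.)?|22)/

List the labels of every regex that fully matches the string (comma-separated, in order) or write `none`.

i → no match
ii → no match
iii → match
iv → no match
v → no match
vi → match

iii, vi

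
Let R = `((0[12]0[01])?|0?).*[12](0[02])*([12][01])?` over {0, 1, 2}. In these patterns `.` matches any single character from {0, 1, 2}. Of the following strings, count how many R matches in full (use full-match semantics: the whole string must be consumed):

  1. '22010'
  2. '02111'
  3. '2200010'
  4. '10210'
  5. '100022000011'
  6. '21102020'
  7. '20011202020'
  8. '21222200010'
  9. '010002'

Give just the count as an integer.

4

1 → no match
2 → match
3 → no match
4 → match
5 → match
6 → no match
7 → no match
8 → no match
9 → match
Total matched: 4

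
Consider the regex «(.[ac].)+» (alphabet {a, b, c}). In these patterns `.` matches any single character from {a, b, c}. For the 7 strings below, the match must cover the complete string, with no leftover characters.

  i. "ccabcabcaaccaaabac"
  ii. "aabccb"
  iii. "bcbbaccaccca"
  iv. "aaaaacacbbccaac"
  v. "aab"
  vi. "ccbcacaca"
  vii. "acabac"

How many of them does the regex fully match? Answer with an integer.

i → match
ii → match
iii → match
iv → match
v → match
vi → match
vii → match
Total matched: 7

7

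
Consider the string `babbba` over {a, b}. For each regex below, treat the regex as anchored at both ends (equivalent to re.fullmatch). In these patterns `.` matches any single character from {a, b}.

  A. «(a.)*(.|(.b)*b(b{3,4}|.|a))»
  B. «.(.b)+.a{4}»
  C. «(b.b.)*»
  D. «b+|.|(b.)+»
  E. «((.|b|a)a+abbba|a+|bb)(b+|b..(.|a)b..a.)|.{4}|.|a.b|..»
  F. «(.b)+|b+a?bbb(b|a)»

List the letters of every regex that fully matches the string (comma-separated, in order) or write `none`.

D, F

A → no match
B → no match
C → no match
D → match
E → no match
F → match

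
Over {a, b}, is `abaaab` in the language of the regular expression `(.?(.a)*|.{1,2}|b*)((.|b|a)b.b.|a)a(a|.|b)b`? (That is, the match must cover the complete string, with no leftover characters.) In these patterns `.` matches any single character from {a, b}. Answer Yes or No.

Yes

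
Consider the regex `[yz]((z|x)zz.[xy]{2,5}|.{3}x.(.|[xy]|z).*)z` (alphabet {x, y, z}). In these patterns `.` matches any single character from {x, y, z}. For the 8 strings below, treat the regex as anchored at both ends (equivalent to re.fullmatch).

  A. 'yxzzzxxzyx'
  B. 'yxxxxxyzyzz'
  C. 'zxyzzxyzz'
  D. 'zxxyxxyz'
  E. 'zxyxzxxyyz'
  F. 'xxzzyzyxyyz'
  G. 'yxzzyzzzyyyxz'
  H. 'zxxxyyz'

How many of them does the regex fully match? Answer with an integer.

A → no match — must end with 'z'
B → match
C → no match
D → match
E → no match
F → no match
G → no match
H → no match
Total matched: 2

2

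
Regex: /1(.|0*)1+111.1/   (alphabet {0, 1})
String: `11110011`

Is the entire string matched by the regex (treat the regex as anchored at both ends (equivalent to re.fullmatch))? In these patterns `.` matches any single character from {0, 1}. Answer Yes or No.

No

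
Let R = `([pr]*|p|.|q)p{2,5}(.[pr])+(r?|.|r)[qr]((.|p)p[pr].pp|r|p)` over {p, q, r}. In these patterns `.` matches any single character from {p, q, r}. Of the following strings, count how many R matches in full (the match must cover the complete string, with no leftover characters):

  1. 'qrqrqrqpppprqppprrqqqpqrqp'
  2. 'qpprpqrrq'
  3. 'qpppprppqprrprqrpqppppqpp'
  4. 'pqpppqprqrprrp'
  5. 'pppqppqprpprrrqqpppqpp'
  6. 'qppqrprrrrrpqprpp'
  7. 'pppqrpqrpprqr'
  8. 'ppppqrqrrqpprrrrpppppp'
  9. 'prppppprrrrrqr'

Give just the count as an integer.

1 → no match
2 → no match
3 → no match
4 → no match
5 → no match
6 → no match
7 → no match
8 → no match
9 → match
Total matched: 1

1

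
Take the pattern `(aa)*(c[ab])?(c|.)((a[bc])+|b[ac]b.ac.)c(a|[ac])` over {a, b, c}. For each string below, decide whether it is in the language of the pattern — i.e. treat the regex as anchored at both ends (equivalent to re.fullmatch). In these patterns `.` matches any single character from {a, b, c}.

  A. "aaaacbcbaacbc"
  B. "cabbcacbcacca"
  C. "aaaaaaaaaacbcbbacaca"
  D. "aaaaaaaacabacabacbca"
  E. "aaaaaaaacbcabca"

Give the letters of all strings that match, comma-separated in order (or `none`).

C, E

A → no match
B → no match
C → match
D → no match
E → match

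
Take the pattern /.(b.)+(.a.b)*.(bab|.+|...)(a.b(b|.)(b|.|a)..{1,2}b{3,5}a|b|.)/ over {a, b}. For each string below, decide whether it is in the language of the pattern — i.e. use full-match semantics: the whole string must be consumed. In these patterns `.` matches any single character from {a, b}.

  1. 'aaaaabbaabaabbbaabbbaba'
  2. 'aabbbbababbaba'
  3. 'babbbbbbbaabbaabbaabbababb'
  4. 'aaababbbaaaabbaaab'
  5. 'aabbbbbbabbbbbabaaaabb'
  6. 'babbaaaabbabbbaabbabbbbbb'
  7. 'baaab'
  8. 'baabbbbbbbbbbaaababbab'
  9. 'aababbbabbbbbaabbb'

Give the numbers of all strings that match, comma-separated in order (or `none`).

1 → no match
2 → no match
3 → no match
4 → no match
5 → no match
6 → no match
7 → no match
8 → no match
9 → no match

none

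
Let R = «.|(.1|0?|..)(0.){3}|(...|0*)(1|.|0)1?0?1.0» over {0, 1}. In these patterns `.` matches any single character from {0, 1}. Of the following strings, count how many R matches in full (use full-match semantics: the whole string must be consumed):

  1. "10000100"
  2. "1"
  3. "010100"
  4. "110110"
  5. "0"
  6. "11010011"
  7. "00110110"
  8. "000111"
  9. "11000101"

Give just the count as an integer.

1 → match
2 → match
3 → match
4 → match
5 → match
6 → no match
7 → match
8 → no match
9 → match
Total matched: 7

7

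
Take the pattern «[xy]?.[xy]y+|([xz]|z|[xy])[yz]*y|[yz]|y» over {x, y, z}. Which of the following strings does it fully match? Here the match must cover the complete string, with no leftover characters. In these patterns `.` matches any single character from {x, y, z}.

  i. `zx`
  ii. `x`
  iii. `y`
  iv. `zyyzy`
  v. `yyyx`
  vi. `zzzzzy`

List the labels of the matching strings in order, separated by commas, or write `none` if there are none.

i → no match
ii → no match
iii → match
iv → match
v → no match
vi → match

iii, iv, vi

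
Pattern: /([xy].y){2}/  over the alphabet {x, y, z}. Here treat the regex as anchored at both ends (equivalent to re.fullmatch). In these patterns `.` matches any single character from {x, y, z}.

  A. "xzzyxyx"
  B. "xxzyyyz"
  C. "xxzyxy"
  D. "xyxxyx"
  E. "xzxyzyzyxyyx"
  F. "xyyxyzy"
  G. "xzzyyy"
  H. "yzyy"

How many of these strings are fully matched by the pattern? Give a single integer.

0

A → no match — must end with "y"
B → no match — must end with "y"
C → no match
D → no match — must end with "y"
E → no match — must end with "y"
F → no match
G → no match
H → no match
Total matched: 0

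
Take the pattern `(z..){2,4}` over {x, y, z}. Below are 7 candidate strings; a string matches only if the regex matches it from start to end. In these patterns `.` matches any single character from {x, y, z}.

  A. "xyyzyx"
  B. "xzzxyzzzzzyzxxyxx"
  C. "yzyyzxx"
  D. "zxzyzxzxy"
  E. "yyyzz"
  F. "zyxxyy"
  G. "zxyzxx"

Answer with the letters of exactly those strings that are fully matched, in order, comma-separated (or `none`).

A → no match — must start with "z"
B → no match — must start with "z"
C → no match — must start with "z"
D → no match
E → no match — must start with "z"
F → no match
G → match

G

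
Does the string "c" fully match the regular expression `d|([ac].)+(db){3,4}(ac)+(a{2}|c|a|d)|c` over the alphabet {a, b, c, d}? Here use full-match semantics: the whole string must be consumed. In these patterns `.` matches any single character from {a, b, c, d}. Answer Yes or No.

Yes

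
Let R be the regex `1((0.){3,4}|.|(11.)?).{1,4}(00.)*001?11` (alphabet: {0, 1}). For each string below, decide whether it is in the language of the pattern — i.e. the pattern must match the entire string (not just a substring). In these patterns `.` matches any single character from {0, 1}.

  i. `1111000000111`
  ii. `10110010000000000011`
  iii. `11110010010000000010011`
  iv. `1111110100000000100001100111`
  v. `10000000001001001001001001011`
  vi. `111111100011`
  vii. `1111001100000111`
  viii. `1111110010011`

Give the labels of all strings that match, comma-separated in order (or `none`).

i, ii, iii, vi, vii, viii

i → match
ii → match
iii → match
iv → no match
v → no match
vi → match
vii → match
viii → match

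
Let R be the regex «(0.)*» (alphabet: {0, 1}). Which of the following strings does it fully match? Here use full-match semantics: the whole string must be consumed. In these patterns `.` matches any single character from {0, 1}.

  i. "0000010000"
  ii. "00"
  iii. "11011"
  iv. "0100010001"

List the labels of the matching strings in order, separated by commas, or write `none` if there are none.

i → match
ii → match
iii → no match
iv → match

i, ii, iv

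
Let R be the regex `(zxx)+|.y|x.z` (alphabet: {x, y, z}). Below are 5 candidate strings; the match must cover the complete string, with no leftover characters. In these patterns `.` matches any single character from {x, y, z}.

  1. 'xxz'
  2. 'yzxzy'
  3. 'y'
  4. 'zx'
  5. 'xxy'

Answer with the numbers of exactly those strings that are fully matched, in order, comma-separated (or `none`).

1

1 → match
2 → no match
3 → no match
4 → no match
5 → no match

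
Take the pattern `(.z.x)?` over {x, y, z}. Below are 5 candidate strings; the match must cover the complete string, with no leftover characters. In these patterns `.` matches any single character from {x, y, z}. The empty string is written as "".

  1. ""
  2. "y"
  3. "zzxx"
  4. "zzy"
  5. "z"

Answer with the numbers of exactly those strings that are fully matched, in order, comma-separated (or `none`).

1, 3

1 → match
2 → no match
3 → match
4 → no match
5 → no match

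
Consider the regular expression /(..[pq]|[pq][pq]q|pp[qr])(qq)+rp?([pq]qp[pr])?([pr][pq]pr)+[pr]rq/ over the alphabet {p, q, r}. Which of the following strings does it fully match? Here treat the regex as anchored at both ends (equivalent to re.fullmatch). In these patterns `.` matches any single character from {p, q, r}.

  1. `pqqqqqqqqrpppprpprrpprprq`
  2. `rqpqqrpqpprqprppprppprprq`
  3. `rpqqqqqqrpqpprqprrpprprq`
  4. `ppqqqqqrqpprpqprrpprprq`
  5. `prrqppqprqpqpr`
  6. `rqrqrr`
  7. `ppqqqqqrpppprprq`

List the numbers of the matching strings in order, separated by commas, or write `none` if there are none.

2, 7

1 → no match
2 → match
3 → no match
4 → no match
5 → no match — must end with `rq`
6 → no match — must end with `rq`
7 → match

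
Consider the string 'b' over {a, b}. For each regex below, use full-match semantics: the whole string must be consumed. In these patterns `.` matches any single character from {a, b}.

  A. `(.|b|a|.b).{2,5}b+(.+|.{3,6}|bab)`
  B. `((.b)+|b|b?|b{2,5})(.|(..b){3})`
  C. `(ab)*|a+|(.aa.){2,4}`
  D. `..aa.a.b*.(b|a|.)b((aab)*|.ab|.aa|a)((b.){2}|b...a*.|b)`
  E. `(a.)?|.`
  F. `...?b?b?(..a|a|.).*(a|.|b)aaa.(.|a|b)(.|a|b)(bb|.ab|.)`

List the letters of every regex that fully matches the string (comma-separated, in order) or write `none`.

B, E

A → no match
B → match
C → no match
D → no match
E → match
F → no match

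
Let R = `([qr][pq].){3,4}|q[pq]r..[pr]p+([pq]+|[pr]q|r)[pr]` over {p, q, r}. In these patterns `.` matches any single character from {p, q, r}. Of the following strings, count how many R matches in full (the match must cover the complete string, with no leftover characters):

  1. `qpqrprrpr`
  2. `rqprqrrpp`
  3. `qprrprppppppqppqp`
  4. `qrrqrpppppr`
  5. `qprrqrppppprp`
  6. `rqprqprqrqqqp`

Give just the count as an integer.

4

1 → match
2 → match
3 → match
4 → no match
5 → match
6 → no match
Total matched: 4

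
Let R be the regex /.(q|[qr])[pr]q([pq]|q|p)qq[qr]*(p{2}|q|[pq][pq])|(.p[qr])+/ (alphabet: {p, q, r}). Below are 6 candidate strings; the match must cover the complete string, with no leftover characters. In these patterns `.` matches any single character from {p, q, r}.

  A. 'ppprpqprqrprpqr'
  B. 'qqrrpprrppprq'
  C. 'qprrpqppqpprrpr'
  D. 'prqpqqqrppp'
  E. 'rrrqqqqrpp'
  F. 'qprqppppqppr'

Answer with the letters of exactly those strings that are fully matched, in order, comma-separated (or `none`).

A → no match
B → no match
C → match
D → no match
E → match
F → no match

C, E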